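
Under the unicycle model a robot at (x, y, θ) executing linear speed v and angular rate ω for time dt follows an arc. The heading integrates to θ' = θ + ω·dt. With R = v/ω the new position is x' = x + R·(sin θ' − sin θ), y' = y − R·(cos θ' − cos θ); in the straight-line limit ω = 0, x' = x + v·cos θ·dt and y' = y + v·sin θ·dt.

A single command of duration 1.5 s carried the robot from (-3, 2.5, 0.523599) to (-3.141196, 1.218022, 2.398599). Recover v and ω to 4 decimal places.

Δθ = 2.398599 − 0.523599 = 1.875000
ω = Δθ/dt = 1.875000/1.5 = 1.2500
R = −Δy/(cos θ' − cos θ) = -0.8000
v = R·ω = -0.8000·1.2500 = -1.0000

v = -1.0000, ω = 1.2500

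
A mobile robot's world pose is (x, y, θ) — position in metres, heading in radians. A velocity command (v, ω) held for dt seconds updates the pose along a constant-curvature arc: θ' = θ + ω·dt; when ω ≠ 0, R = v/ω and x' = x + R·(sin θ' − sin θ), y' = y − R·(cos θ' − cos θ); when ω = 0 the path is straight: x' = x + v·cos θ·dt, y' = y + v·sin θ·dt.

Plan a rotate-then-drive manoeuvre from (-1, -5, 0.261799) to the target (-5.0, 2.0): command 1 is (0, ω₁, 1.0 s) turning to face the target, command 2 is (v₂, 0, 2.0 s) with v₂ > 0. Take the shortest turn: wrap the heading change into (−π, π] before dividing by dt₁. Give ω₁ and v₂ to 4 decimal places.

heading to target = atan2(2−-5, -5−-1) = 2.0899
Δθ = wrap(2.0899 − 0.2618) = 1.8281; ω₁ = Δθ/dt₁ = 1.8281
distance = √((-5−-1)² + (2−-5)²) = 8.0623; v₂ = distance/dt₂ = 4.0311

ω₁ = 1.8281, v₂ = 4.0311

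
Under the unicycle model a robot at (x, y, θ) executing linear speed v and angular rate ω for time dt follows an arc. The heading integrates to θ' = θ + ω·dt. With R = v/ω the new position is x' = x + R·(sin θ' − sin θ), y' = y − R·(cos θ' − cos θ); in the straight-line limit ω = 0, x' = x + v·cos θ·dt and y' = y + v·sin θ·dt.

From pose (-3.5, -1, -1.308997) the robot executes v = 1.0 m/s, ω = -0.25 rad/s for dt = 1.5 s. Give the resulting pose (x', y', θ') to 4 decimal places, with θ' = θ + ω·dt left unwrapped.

(-3.3893, -2.4871, -1.6840)

θ' = -1.3090 + -0.25·1.5 = -1.6840
R = v/ω = 1.0/-0.25 = -4.0000
x' = -3.5 + -4.0000·(sin -1.6840 − sin -1.3090) = -3.3893
y' = -1 − -4.0000·(cos -1.6840 − cos -1.3090) = -2.4871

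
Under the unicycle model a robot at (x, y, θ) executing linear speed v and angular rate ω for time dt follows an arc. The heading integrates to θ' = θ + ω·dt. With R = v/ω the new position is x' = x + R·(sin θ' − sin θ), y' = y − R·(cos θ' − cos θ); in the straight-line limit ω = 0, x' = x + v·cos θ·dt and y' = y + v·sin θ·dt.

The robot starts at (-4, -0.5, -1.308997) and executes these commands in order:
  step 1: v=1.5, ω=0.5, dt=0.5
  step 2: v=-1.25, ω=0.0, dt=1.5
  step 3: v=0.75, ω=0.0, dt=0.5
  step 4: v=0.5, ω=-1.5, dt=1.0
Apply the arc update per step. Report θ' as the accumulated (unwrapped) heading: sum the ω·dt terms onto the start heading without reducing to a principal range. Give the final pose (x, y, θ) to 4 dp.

step 1: θ'=-1.0590 (R=3.0000) → pose (-3.7178, -1.1928, -1.0590)
step 2: θ'=-1.0590 (straight) → pose (-4.6361, 0.4420, -1.0590)
step 3: θ'=-1.0590 (straight) → pose (-4.4524, 0.1150, -1.0590)
step 4: θ'=-2.5590 (R=-0.3333) → pose (-4.5597, -0.3266, -2.5590)

(-4.5597, -0.3266, -2.5590)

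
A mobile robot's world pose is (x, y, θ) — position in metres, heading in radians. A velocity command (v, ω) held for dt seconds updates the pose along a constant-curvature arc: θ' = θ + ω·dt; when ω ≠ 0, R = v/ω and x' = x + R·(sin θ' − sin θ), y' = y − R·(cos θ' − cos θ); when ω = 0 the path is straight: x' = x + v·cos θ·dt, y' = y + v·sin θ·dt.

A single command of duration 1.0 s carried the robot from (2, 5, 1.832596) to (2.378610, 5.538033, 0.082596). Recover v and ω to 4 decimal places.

v = 0.7500, ω = -1.7500

Δθ = 0.082596 − 1.832596 = -1.750000
ω = Δθ/dt = -1.750000/1.0 = -1.7500
R = −Δy/(cos θ' − cos θ) = -0.4286
v = R·ω = -0.4286·-1.7500 = 0.7500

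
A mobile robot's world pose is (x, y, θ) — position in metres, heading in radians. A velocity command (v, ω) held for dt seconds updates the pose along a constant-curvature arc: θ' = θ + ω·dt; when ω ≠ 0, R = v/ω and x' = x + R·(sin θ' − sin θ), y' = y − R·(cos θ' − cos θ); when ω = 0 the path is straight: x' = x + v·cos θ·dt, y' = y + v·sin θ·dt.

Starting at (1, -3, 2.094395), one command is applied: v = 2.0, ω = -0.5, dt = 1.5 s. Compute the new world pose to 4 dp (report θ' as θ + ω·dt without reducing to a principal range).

θ' = 2.0944 + -0.5·1.5 = 1.3444
R = v/ω = 2.0/-0.5 = -4.0000
x' = 1 + -4.0000·(sin 1.3444 − sin 2.0944) = 0.5662
y' = -3 − -4.0000·(cos 1.3444 − cos 2.0944) = -0.1021

(0.5662, -0.1021, 1.3444)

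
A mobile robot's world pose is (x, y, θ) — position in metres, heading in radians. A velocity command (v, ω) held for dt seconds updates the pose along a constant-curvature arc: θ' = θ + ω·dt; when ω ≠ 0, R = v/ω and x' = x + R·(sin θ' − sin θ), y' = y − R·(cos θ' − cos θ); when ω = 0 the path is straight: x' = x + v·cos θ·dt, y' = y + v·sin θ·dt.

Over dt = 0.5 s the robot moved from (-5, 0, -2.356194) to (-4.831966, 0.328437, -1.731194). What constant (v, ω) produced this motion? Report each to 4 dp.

Δθ = -1.731194 − -2.356194 = 0.625000
ω = Δθ/dt = 0.625000/0.5 = 1.2500
R = −Δy/(cos θ' − cos θ) = -0.6000
v = R·ω = -0.6000·1.2500 = -0.7500

v = -0.7500, ω = 1.2500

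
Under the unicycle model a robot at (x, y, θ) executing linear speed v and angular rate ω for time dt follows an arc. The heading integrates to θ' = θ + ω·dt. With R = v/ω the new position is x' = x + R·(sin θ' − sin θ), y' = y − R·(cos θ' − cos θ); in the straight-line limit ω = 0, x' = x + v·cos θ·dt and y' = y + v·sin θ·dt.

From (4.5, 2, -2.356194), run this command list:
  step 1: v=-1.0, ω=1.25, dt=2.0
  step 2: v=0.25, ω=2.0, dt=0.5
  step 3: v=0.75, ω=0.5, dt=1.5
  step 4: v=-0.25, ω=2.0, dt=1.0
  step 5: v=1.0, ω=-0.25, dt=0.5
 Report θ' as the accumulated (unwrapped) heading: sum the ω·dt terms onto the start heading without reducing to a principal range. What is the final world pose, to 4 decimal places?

step 1: θ'=0.1438 (R=-0.8000) → pose (3.8197, 3.3574, 0.1438)
step 2: θ'=1.1438 (R=0.1250) → pose (3.9155, 3.4294, 1.1438)
step 3: θ'=1.8938 (R=1.5000) → pose (3.9726, 4.5267, 1.8938)
step 4: θ'=3.8938 (R=-0.1250) → pose (4.1766, 4.4751, 3.8938)
step 5: θ'=3.7688 (R=-4.0000) → pose (3.7911, 4.1572, 3.7688)

(3.7911, 4.1572, 3.7688)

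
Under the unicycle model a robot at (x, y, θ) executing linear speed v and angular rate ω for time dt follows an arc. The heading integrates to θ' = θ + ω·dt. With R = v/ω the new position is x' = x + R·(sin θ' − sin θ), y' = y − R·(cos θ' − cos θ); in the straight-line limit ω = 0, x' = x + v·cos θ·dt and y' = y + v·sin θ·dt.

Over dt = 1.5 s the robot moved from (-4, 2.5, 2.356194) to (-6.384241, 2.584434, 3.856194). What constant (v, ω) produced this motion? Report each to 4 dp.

v = 1.7500, ω = 1.0000

Δθ = 3.856194 − 2.356194 = 1.500000
ω = Δθ/dt = 1.500000/1.5 = 1.0000
R = Δx/(sin θ' − sin θ) = 1.7500
v = R·ω = 1.7500·1.0000 = 1.7500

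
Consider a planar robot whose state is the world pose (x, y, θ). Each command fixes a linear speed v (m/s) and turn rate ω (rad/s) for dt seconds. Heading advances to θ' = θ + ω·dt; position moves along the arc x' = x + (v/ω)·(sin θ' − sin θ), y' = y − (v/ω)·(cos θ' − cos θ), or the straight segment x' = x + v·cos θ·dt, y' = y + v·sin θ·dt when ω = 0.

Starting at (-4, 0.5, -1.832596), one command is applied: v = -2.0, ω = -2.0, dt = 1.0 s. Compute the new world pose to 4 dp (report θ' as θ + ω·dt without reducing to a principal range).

θ' = -1.8326 + -2.0·1.0 = -3.8326
R = v/ω = -2.0/-2.0 = 1.0000
x' = -4 + 1.0000·(sin -3.8326 − sin -1.8326) = -2.3968
y' = 0.5 − 1.0000·(cos -3.8326 − cos -1.8326) = 1.0118

(-2.3968, 1.0118, -3.8326)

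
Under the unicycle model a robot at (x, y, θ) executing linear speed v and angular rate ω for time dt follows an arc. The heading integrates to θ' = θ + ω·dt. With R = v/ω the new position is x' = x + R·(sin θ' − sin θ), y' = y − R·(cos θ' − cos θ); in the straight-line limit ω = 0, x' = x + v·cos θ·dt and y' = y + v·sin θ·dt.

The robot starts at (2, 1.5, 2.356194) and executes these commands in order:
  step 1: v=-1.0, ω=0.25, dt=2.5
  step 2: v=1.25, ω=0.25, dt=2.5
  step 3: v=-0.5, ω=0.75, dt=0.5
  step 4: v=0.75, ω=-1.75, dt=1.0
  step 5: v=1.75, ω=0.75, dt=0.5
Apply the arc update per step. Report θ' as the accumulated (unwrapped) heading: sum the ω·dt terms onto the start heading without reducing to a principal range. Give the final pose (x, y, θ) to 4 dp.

step 1: θ'=2.9812 (R=-4.0000) → pose (4.1896, 0.3798, 2.9812)
step 2: θ'=3.6062 (R=5.0000) → pose (1.1507, -0.0860, 3.6062)
step 3: θ'=3.9812 (R=-0.6667) → pose (1.3482, 0.0648, 3.9812)
step 4: θ'=2.2312 (R=-0.4286) → pose (0.6907, 0.0881, 2.2312)
step 5: θ'=2.6062 (R=2.3333) → pose (0.0384, 0.6635, 2.6062)

(0.0384, 0.6635, 2.6062)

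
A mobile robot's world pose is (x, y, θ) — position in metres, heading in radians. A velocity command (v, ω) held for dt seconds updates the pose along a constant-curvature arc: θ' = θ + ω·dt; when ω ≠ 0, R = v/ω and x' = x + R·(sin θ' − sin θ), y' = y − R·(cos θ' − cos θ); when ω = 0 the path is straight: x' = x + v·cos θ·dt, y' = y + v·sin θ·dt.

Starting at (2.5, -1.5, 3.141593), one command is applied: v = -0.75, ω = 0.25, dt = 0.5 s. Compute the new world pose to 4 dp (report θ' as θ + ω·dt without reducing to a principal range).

(2.8740, -1.4766, 3.2666)

θ' = 3.1416 + 0.25·0.5 = 3.2666
R = v/ω = -0.75/0.25 = -3.0000
x' = 2.5 + -3.0000·(sin 3.2666 − sin 3.1416) = 2.8740
y' = -1.5 − -3.0000·(cos 3.2666 − cos 3.1416) = -1.4766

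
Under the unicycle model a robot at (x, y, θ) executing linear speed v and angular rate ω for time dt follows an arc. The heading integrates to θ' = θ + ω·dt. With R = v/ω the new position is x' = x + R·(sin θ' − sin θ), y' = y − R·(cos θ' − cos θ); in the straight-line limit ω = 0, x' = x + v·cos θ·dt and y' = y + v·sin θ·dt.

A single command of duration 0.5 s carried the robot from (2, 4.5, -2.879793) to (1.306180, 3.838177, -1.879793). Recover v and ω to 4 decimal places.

v = 2.0000, ω = 2.0000

Δθ = -1.879793 − -2.879793 = 1.000000
ω = Δθ/dt = 1.000000/0.5 = 2.0000
R = Δx/(sin θ' − sin θ) = 1.0000
v = R·ω = 1.0000·2.0000 = 2.0000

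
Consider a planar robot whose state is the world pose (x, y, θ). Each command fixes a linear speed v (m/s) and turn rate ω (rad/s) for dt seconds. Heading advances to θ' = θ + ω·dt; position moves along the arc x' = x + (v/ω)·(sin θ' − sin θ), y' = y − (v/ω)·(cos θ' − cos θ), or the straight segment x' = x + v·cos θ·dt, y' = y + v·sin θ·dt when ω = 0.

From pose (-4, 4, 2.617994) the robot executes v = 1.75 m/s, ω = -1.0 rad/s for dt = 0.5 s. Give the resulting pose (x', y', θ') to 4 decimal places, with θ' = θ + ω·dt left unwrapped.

(-4.6195, 4.6050, 2.1180)

θ' = 2.6180 + -1.0·0.5 = 2.1180
R = v/ω = 1.75/-1.0 = -1.7500
x' = -4 + -1.7500·(sin 2.1180 − sin 2.6180) = -4.6195
y' = 4 − -1.7500·(cos 2.1180 − cos 2.6180) = 4.6050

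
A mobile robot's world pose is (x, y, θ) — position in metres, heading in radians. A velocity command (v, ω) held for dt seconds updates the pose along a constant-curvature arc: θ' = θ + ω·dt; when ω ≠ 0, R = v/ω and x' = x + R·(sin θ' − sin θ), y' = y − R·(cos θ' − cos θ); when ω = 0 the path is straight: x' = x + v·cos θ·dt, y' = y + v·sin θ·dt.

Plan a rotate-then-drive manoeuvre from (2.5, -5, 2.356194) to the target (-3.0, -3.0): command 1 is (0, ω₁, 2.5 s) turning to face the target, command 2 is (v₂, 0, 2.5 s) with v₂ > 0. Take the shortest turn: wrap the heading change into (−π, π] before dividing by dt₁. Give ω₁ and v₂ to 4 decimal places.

ω₁ = 0.1747, v₂ = 2.3409

heading to target = atan2(-3−-5, -3−2.5) = 2.7928
Δθ = wrap(2.7928 − 2.3562) = 0.4366; ω₁ = Δθ/dt₁ = 0.1747
distance = √((-3−2.5)² + (-3−-5)²) = 5.8523; v₂ = distance/dt₂ = 2.3409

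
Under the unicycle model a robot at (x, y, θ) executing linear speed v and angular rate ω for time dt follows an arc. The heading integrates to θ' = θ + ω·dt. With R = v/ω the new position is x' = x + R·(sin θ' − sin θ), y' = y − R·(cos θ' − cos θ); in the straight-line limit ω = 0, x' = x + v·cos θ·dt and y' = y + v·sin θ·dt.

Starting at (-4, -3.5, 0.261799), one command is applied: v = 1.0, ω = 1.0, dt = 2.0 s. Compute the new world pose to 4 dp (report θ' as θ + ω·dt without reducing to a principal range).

θ' = 0.2618 + 1.0·2.0 = 2.2618
R = v/ω = 1.0/1.0 = 1.0000
x' = -4 + 1.0000·(sin 2.2618 − sin 0.2618) = -3.4882
y' = -3.5 − 1.0000·(cos 2.2618 − cos 0.2618) = -1.8968

(-3.4882, -1.8968, 2.2618)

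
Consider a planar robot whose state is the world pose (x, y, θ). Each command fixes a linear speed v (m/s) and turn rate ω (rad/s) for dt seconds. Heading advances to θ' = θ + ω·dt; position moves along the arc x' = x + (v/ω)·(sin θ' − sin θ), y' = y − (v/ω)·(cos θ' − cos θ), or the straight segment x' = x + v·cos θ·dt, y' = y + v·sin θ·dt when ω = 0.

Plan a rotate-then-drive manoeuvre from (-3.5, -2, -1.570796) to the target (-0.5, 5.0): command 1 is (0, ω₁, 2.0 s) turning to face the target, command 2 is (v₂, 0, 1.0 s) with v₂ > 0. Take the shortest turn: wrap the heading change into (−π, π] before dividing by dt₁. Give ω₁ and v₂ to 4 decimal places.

heading to target = atan2(5−-2, -0.5−-3.5) = 1.1659
Δθ = wrap(1.1659 − -1.5708) = 2.7367; ω₁ = Δθ/dt₁ = 1.3684
distance = √((-0.5−-3.5)² + (5−-2)²) = 7.6158; v₂ = distance/dt₂ = 7.6158

ω₁ = 1.3684, v₂ = 7.6158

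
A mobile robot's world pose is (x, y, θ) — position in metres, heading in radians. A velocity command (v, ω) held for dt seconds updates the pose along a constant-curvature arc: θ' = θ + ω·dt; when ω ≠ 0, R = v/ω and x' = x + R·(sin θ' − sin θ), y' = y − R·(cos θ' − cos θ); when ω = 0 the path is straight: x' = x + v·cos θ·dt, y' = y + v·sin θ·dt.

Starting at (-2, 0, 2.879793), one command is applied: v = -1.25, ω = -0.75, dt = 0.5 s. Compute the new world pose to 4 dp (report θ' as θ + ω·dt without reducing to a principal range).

θ' = 2.8798 + -0.75·0.5 = 2.5048
R = v/ω = -1.25/-0.75 = 1.6667
x' = -2 + 1.6667·(sin 2.5048 − sin 2.8798) = -1.4403
y' = 0 − 1.6667·(cos 2.5048 − cos 2.8798) = -0.2699

(-1.4403, -0.2699, 2.5048)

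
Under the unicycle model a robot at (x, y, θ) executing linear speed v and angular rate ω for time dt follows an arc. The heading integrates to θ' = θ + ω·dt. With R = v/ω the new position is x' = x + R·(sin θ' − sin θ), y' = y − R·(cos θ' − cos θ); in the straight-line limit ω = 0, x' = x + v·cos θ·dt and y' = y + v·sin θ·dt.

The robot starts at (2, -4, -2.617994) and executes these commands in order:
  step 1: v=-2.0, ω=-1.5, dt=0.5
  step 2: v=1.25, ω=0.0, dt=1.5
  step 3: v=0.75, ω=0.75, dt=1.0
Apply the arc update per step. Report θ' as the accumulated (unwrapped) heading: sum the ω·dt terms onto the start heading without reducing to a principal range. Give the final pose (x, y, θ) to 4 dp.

(0.4143, -3.5430, -2.6180)

step 1: θ'=-3.3680 (R=1.3333) → pose (2.9660, -3.8554, -3.3680)
step 2: θ'=-3.3680 (straight) → pose (1.1388, -3.4345, -3.3680)
step 3: θ'=-2.6180 (R=1.0000) → pose (0.4143, -3.5430, -2.6180)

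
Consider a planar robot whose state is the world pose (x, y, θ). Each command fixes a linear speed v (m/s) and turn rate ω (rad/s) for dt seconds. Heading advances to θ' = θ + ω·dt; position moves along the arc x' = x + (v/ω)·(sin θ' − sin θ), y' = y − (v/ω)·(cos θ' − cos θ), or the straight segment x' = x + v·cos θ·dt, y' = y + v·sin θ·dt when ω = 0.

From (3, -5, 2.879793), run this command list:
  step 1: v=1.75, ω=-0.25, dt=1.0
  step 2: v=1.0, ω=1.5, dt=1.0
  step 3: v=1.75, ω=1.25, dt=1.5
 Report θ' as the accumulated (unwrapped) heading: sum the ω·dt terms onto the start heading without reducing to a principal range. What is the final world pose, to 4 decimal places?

step 1: θ'=2.6298 (R=-7.0000) → pose (1.3835, -4.3416, 2.6298)
step 2: θ'=4.1298 (R=0.6667) → pose (0.5003, -4.5560, 4.1298)
step 3: θ'=6.0048 (R=1.4000) → pose (1.2846, -6.6724, 6.0048)

(1.2846, -6.6724, 6.0048)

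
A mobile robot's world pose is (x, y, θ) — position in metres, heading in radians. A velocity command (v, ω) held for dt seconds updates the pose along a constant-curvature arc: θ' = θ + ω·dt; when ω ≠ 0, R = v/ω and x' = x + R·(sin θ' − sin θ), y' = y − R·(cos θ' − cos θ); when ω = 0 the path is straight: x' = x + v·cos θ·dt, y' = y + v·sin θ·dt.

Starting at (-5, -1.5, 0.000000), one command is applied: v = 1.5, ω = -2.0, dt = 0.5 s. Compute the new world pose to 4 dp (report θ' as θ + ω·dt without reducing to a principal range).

(-4.3689, -1.8448, -1.0000)

θ' = 0.0000 + -2.0·0.5 = -1.0000
R = v/ω = 1.5/-2.0 = -0.7500
x' = -5 + -0.7500·(sin -1.0000 − sin 0.0000) = -4.3689
y' = -1.5 − -0.7500·(cos -1.0000 − cos 0.0000) = -1.8448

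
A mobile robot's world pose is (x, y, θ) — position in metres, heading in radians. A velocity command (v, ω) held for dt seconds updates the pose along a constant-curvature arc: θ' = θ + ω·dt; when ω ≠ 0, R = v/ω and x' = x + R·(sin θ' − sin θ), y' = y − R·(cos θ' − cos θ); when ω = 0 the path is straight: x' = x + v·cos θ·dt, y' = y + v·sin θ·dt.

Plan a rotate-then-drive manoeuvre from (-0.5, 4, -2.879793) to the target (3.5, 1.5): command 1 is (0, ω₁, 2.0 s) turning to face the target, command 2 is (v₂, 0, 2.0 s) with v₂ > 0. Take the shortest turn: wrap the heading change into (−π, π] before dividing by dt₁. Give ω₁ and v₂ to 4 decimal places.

heading to target = atan2(1.5−4, 3.5−-0.5) = -0.5586
Δθ = wrap(-0.5586 − -2.8798) = 2.3212; ω₁ = Δθ/dt₁ = 1.1606
distance = √((3.5−-0.5)² + (1.5−4)²) = 4.7170; v₂ = distance/dt₂ = 2.3585

ω₁ = 1.1606, v₂ = 2.3585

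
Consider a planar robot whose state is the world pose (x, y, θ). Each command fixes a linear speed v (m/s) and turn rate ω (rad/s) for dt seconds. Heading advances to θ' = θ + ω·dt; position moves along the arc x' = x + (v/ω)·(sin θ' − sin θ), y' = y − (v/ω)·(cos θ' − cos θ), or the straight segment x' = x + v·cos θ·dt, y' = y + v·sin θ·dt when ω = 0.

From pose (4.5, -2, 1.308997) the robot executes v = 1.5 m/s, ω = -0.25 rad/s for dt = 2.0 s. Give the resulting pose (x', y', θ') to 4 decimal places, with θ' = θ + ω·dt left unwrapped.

(5.9540, 0.5884, 0.8090)

θ' = 1.3090 + -0.25·2.0 = 0.8090
R = v/ω = 1.5/-0.25 = -6.0000
x' = 4.5 + -6.0000·(sin 0.8090 − sin 1.3090) = 5.9540
y' = -2 − -6.0000·(cos 0.8090 − cos 1.3090) = 0.5884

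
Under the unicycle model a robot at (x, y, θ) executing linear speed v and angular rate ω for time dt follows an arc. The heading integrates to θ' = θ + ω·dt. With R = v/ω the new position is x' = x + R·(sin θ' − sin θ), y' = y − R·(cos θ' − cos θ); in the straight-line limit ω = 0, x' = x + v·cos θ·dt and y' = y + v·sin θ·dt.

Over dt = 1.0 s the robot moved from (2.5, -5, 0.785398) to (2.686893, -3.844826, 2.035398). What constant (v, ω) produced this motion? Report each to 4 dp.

v = 1.2500, ω = 1.2500

Δθ = 2.035398 − 0.785398 = 1.250000
ω = Δθ/dt = 1.250000/1.0 = 1.2500
R = −Δy/(cos θ' − cos θ) = 1.0000
v = R·ω = 1.0000·1.2500 = 1.2500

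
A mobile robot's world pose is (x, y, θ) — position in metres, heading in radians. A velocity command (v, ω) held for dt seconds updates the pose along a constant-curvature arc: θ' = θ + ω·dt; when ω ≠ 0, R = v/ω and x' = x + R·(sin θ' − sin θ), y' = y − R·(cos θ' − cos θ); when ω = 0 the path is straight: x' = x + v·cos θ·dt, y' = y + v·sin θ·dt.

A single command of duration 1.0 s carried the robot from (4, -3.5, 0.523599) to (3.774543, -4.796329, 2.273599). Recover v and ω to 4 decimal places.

v = -1.5000, ω = 1.7500

Δθ = 2.273599 − 0.523599 = 1.750000
ω = Δθ/dt = 1.750000/1.0 = 1.7500
R = −Δy/(cos θ' − cos θ) = -0.8571
v = R·ω = -0.8571·1.7500 = -1.5000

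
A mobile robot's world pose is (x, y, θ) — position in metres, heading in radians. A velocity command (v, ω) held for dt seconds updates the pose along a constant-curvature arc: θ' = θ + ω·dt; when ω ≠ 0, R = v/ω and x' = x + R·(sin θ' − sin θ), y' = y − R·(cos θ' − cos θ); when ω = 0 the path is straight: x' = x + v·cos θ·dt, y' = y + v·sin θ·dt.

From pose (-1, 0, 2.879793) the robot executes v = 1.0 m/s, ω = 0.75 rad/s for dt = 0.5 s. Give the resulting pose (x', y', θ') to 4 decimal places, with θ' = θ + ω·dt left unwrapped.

θ' = 2.8798 + 0.75·0.5 = 3.2548
R = v/ω = 1.0/0.75 = 1.3333
x' = -1 + 1.3333·(sin 3.2548 − sin 2.8798) = -1.4957
y' = 0 − 1.3333·(cos 3.2548 − cos 2.8798) = 0.0369

(-1.4957, 0.0369, 3.2548)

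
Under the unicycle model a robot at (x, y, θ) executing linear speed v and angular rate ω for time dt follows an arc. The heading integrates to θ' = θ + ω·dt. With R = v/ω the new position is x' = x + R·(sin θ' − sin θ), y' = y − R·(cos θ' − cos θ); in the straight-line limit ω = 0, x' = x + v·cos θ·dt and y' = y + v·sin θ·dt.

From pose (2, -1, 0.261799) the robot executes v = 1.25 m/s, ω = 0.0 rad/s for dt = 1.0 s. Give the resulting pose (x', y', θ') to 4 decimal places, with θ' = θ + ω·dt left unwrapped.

θ' = 0.2618 + 0.0·1.0 = 0.2618
ω = 0 → straight: x' = 2 + 1.25·cos(0.2618)·1.0 = 3.2074
y' = -1 + 1.25·sin(0.2618)·1.0 = -0.6765

(3.2074, -0.6765, 0.2618)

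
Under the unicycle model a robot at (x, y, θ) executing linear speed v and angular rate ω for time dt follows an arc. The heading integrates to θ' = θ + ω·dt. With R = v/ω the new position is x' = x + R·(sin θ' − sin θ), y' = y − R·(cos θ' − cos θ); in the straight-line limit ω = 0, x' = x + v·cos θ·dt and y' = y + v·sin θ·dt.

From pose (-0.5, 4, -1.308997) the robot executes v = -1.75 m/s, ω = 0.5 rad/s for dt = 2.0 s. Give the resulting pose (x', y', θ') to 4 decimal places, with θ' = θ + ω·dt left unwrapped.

θ' = -1.3090 + 0.5·2.0 = -0.3090
R = v/ω = -1.75/0.5 = -3.5000
x' = -0.5 + -3.5000·(sin -0.3090 − sin -1.3090) = -2.8164
y' = 4 − -3.5000·(cos -0.3090 − cos -1.3090) = 6.4284

(-2.8164, 6.4284, -0.3090)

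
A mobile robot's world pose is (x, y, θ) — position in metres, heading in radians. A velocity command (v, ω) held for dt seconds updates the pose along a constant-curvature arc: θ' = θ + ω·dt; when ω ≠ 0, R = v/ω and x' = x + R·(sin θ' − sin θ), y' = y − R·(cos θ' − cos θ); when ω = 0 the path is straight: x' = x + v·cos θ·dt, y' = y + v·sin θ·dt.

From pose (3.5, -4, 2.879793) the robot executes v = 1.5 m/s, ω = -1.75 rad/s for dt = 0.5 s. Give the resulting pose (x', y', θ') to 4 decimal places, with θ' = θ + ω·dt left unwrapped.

θ' = 2.8798 + -1.75·0.5 = 2.0048
R = v/ω = 1.5/-1.75 = -0.8571
x' = 3.5 + -0.8571·(sin 2.0048 − sin 2.8798) = 2.9442
y' = -4 − -0.8571·(cos 2.0048 − cos 2.8798) = -3.5325

(2.9442, -3.5325, 2.0048)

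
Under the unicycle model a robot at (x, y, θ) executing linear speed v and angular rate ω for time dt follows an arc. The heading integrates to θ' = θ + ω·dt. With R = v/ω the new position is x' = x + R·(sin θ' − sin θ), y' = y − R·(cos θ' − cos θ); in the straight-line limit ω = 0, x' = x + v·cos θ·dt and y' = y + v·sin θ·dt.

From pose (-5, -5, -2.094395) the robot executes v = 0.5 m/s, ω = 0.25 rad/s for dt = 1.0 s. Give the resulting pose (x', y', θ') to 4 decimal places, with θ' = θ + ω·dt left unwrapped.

θ' = -2.0944 + 0.25·1.0 = -1.8444
R = v/ω = 0.5/0.25 = 2.0000
x' = -5 + 2.0000·(sin -1.8444 − sin -2.0944) = -5.1936
y' = -5 − 2.0000·(cos -1.8444 − cos -2.0944) = -5.4596

(-5.1936, -5.4596, -1.8444)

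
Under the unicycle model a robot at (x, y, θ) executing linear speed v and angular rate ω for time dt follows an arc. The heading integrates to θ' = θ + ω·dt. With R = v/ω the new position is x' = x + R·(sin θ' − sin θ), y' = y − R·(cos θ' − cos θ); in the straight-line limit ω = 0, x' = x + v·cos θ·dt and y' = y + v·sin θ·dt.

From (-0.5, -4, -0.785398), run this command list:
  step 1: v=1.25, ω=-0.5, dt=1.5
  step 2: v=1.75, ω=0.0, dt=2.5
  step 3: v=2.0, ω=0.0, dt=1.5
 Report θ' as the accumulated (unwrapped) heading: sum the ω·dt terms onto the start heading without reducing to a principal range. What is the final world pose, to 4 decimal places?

step 1: θ'=-1.5354 (R=-2.5000) → pose (0.2307, -5.6793, -1.5354)
step 2: θ'=-1.5354 (straight) → pose (0.3855, -10.0515, -1.5354)
step 3: θ'=-1.5354 (straight) → pose (0.4917, -13.0497, -1.5354)

(0.4917, -13.0497, -1.5354)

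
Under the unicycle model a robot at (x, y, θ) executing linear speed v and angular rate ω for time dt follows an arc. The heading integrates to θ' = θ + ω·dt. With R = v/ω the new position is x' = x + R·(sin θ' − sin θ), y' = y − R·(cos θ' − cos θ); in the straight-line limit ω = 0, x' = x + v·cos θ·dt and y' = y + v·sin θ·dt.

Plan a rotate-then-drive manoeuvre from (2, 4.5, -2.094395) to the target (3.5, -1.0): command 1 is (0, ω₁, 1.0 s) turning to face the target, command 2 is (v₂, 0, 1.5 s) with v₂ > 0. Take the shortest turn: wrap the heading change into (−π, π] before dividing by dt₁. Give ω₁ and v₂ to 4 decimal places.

ω₁ = 0.7899, v₂ = 3.8006

heading to target = atan2(-1−4.5, 3.5−2) = -1.3045
Δθ = wrap(-1.3045 − -2.0944) = 0.7899; ω₁ = Δθ/dt₁ = 0.7899
distance = √((3.5−2)² + (-1−4.5)²) = 5.7009; v₂ = distance/dt₂ = 3.8006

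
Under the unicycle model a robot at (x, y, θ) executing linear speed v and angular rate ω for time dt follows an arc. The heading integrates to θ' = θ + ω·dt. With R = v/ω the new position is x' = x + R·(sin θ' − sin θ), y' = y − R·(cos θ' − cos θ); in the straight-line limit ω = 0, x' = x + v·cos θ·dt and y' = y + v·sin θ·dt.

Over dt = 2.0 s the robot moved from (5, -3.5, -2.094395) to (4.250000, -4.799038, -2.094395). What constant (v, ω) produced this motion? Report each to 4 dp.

Δθ = -2.094395 − -2.094395 = 0.000000
ω = Δθ/dt = 0.000000/2.0 = 0.0000
ω = 0 → v = (Δx·cos θ + Δy·sin θ)/dt = 0.7500

v = 0.7500, ω = 0.0000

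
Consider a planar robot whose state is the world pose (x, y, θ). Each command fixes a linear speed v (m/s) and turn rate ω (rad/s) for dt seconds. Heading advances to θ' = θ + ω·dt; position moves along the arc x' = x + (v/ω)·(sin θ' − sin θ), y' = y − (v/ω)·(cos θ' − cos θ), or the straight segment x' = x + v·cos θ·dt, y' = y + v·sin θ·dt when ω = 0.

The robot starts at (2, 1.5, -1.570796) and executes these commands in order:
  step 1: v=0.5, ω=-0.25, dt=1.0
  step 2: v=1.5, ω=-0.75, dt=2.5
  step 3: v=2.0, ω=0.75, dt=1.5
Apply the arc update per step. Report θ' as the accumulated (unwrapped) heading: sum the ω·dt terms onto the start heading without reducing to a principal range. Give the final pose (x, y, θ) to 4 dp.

(-3.8967, -0.2242, -2.5708)

step 1: θ'=-1.8208 (R=-2.0000) → pose (1.9378, 1.0052, -1.8208)
step 2: θ'=-3.6958 (R=-2.0000) → pose (-1.0525, -0.2006, -3.6958)
step 3: θ'=-2.5708 (R=2.6667) → pose (-3.8967, -0.2242, -2.5708)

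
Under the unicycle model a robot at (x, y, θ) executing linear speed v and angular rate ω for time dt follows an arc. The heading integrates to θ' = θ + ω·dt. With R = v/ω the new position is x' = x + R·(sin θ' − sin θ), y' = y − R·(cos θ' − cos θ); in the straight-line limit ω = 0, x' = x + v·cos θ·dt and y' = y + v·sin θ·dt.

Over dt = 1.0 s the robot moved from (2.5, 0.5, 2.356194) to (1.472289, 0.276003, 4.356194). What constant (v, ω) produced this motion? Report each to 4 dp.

v = 1.2500, ω = 2.0000

Δθ = 4.356194 − 2.356194 = 2.000000
ω = Δθ/dt = 2.000000/1.0 = 2.0000
R = Δx/(sin θ' − sin θ) = 0.6250
v = R·ω = 0.6250·2.0000 = 1.2500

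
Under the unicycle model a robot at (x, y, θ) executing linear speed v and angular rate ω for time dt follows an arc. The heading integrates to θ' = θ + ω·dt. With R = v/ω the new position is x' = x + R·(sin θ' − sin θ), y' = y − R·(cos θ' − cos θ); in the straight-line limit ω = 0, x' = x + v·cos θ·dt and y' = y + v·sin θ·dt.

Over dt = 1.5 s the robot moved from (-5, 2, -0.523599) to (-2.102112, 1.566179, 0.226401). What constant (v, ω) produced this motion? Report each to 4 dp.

Δθ = 0.226401 − -0.523599 = 0.750000
ω = Δθ/dt = 0.750000/1.5 = 0.5000
R = Δx/(sin θ' − sin θ) = 4.0000
v = R·ω = 4.0000·0.5000 = 2.0000

v = 2.0000, ω = 0.5000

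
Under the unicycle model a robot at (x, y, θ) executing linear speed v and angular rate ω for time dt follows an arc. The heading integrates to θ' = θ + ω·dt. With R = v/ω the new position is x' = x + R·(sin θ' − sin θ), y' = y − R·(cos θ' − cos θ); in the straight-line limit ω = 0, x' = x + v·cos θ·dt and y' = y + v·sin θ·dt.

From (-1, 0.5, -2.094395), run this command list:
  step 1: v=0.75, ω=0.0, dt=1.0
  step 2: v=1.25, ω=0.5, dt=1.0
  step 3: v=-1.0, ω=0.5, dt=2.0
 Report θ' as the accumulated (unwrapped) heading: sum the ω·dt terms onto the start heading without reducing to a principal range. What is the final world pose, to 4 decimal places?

step 1: θ'=-2.0944 (straight) → pose (-1.3750, -0.1495, -2.0944)
step 2: θ'=-1.5944 (R=2.5000) → pose (-1.7092, -1.3405, -1.5944)
step 3: θ'=-0.5944 (R=-2.0000) → pose (-2.5887, 0.3636, -0.5944)

(-2.5887, 0.3636, -0.5944)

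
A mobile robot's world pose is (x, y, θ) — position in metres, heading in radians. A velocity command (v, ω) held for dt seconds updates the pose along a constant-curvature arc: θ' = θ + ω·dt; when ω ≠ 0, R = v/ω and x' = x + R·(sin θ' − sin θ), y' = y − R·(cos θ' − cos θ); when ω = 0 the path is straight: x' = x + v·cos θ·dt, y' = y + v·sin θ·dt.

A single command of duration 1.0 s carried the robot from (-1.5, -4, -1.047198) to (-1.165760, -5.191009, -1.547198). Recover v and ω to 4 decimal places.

v = 1.2500, ω = -0.5000

Δθ = -1.547198 − -1.047198 = -0.500000
ω = Δθ/dt = -0.500000/1.0 = -0.5000
R = −Δy/(cos θ' − cos θ) = -2.5000
v = R·ω = -2.5000·-0.5000 = 1.2500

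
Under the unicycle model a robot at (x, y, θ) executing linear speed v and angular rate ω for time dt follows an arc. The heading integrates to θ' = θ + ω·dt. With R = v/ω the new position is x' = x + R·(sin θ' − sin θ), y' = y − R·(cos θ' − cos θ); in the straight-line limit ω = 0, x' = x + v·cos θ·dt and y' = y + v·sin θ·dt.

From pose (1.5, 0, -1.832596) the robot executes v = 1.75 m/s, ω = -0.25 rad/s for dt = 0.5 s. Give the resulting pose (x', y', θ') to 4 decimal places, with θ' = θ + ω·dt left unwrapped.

θ' = -1.8326 + -0.25·0.5 = -1.9576
R = v/ω = 1.75/-0.25 = -7.0000
x' = 1.5 + -7.0000·(sin -1.9576 − sin -1.8326) = 1.2214
y' = 0 − -7.0000·(cos -1.9576 − cos -1.8326) = -0.8288

(1.2214, -0.8288, -1.9576)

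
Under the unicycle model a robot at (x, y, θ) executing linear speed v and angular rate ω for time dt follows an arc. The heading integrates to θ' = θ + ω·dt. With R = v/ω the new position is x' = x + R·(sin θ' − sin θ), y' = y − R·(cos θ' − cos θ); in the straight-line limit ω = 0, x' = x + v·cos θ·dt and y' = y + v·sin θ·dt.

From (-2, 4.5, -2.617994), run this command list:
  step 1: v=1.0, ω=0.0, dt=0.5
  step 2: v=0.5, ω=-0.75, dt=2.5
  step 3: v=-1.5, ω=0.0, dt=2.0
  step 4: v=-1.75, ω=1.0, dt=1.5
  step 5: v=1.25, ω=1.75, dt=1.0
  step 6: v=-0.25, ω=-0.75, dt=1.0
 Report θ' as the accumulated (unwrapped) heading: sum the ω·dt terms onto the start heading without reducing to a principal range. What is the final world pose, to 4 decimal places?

step 1: θ'=-2.6180 (straight) → pose (-2.4330, 4.2500, -2.6180)
step 2: θ'=-4.4930 (R=-0.6667) → pose (-3.4170, 4.6823, -4.4930)
step 3: θ'=-4.4930 (straight) → pose (-2.7641, 1.7542, -4.4930)
step 4: θ'=-2.9930 (R=-1.7500) → pose (-0.7970, 0.4043, -2.9930)
step 5: θ'=-1.2430 (R=0.7143) → pose (-1.3675, -0.5321, -1.2430)
step 6: θ'=-1.9930 (R=0.3333) → pose (-1.3560, -0.2882, -1.9930)

(-1.3560, -0.2882, -1.9930)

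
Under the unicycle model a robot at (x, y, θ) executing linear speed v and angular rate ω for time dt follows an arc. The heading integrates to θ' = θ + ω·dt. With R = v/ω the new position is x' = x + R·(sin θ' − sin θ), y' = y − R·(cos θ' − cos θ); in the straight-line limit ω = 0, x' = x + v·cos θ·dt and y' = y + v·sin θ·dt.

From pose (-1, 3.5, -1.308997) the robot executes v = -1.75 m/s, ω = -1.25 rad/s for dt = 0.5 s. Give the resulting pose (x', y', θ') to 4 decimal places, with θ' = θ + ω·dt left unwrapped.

θ' = -1.3090 + -1.25·0.5 = -1.9340
R = v/ω = -1.75/-1.25 = 1.4000
x' = -1 + 1.4000·(sin -1.9340 − sin -1.3090) = -0.9564
y' = 3.5 − 1.4000·(cos -1.9340 − cos -1.3090) = 4.3597

(-0.9564, 4.3597, -1.9340)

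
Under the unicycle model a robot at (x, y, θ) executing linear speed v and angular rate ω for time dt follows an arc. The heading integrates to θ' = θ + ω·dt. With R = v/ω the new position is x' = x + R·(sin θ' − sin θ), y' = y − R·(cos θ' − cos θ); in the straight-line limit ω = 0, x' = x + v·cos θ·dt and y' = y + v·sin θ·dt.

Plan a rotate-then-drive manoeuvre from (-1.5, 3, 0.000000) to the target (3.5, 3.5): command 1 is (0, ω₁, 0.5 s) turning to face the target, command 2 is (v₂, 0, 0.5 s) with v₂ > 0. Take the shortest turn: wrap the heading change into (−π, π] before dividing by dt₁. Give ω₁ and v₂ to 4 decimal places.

heading to target = atan2(3.5−3, 3.5−-1.5) = 0.0997
Δθ = wrap(0.0997 − 0.0000) = 0.0997; ω₁ = Δθ/dt₁ = 0.1993
distance = √((3.5−-1.5)² + (3.5−3)²) = 5.0249; v₂ = distance/dt₂ = 10.0499

ω₁ = 0.1993, v₂ = 10.0499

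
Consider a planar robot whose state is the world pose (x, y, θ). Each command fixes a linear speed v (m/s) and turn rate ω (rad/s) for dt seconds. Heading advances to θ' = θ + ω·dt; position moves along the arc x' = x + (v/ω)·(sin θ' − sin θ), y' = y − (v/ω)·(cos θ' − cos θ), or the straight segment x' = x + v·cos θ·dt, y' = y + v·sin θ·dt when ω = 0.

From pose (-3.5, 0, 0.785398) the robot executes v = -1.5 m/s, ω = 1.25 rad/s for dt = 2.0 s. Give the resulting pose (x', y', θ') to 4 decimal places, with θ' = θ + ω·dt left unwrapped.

(-2.4795, -2.0361, 3.2854)

θ' = 0.7854 + 1.25·2.0 = 3.2854
R = v/ω = -1.5/1.25 = -1.2000
x' = -3.5 + -1.2000·(sin 3.2854 − sin 0.7854) = -2.4795
y' = 0 − -1.2000·(cos 3.2854 − cos 0.7854) = -2.0361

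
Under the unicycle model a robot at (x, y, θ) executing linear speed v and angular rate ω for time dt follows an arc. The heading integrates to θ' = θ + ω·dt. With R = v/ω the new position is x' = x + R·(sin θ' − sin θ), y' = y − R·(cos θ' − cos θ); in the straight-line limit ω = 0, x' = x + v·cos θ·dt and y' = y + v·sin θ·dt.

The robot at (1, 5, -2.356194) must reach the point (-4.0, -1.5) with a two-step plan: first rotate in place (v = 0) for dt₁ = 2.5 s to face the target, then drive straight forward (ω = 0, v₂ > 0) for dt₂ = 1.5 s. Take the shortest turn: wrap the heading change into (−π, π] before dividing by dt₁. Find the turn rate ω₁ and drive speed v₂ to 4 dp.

heading to target = atan2(-1.5−5, -4−1) = -2.2265
Δθ = wrap(-2.2265 − -2.3562) = 0.1297; ω₁ = Δθ/dt₁ = 0.0519
distance = √((-4−1)² + (-1.5−5)²) = 8.2006; v₂ = distance/dt₂ = 5.4671

ω₁ = 0.0519, v₂ = 5.4671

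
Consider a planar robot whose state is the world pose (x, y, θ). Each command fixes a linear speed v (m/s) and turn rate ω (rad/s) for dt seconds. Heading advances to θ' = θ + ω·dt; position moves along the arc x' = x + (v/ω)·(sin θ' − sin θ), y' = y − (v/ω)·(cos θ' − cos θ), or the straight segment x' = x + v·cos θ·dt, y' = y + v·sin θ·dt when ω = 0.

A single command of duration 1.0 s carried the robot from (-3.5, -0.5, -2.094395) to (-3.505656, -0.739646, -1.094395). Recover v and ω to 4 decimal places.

v = 0.2500, ω = 1.0000

Δθ = -1.094395 − -2.094395 = 1.000000
ω = Δθ/dt = 1.000000/1.0 = 1.0000
R = −Δy/(cos θ' − cos θ) = 0.2500
v = R·ω = 0.2500·1.0000 = 0.2500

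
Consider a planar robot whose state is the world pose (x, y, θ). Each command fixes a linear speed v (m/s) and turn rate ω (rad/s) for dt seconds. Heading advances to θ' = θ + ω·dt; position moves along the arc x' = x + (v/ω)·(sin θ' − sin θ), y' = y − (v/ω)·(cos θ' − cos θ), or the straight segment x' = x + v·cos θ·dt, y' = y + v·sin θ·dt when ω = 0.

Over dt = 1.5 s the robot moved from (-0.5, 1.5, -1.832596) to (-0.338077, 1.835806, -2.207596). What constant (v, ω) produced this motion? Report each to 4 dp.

v = -0.2500, ω = -0.2500

Δθ = -2.207596 − -1.832596 = -0.375000
ω = Δθ/dt = -0.375000/1.5 = -0.2500
R = −Δy/(cos θ' − cos θ) = 1.0000
v = R·ω = 1.0000·-0.2500 = -0.2500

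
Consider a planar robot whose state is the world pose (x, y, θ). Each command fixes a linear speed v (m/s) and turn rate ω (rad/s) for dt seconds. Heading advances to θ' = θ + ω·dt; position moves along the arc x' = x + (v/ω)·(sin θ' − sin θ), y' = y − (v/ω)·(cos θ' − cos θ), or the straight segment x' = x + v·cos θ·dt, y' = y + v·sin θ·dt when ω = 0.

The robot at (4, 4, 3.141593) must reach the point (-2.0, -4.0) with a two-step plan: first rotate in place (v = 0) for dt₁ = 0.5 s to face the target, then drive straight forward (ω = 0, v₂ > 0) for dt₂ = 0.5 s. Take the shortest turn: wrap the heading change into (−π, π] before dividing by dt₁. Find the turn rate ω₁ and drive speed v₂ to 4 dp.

heading to target = atan2(-4−4, -2−4) = -2.2143
Δθ = wrap(-2.2143 − 3.1416) = 0.9273; ω₁ = Δθ/dt₁ = 1.8546
distance = √((-2−4)² + (-4−4)²) = 10.0000; v₂ = distance/dt₂ = 20.0000

ω₁ = 1.8546, v₂ = 20.0000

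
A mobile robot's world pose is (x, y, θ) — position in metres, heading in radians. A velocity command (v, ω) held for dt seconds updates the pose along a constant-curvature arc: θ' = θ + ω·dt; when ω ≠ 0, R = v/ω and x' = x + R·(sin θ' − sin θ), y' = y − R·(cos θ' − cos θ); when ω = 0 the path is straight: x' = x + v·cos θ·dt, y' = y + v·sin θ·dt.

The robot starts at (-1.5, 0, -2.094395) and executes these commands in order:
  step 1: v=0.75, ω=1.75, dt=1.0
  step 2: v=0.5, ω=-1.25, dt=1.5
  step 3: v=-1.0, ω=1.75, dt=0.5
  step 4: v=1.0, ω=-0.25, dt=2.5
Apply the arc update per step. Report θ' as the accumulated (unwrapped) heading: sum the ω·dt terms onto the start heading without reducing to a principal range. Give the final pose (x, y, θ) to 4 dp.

step 1: θ'=-0.3444 (R=0.4286) → pose (-1.2735, -0.6177, -0.3444)
step 2: θ'=-2.2194 (R=-0.4000) → pose (-1.0898, -1.2358, -2.2194)
step 3: θ'=-1.3444 (R=-0.5714) → pose (-0.9884, -0.7624, -1.3444)
step 4: θ'=-1.9694 (R=-4.0000) → pose (-1.1999, -3.2128, -1.9694)

(-1.1999, -3.2128, -1.9694)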